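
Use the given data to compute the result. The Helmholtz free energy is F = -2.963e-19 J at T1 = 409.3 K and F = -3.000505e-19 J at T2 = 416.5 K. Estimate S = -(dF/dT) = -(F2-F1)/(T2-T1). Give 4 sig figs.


Step 1: dF = F2 - F1 = -3.000505e-19 - (-2.963e-19) = -3.7505e-21 J
Step 2: dT = T2 - T1 = 416.5 - 409.3 = 7.2 K
Step 3: S = -dF/dT = -(-3.7505e-21)/7.2 = 5.209e-22 J/K

5.209e-22


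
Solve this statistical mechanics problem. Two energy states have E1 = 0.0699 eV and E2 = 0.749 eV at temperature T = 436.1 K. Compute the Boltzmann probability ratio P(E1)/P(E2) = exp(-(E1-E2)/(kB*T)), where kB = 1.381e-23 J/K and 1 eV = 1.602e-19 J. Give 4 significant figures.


Step 1: Compute energy difference dE = E1 - E2 = 0.0699 - 0.749 = -0.6791 eV
Step 2: Convert to Joules: dE_J = -0.6791 * 1.602e-19 = -1.088e-19 J
Step 3: Compute exponent = -dE_J / (kB * T) = -(-1.088e-19) / (1.381e-23 * 436.1) = 18.06
Step 4: P(E1)/P(E2) = exp(18.06) = 7.001e+07

7.001e+07


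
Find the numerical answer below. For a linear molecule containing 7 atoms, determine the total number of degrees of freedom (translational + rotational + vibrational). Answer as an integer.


Step 1: Translational DOF = 3
Step 2: Rotational DOF (linear) = 2
Step 3: Vibrational DOF = 3*7 - 5 = 16
Step 4: Total = 3 + 2 + 16 = 21

21


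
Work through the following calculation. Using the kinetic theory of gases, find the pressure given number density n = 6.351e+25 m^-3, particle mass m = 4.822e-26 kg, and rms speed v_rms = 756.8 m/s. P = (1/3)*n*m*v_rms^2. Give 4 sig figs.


Step 1: v_rms^2 = 756.8^2 = 5.727e+05
Step 2: n*m = 6.351e+25*4.822e-26 = 3.062
Step 3: P = (1/3)*3.062*5.727e+05 = 5.847e+05 Pa

5.847e+05


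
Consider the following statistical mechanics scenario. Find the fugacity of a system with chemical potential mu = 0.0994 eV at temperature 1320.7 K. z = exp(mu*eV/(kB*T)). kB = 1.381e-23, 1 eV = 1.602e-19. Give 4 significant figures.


Step 1: Convert mu to Joules: 0.0994*1.602e-19 = 1.592e-20 J
Step 2: kB*T = 1.381e-23*1320.7 = 1.824e-20 J
Step 3: mu/(kB*T) = 0.8731
Step 4: z = exp(0.8731) = 2.394

2.394


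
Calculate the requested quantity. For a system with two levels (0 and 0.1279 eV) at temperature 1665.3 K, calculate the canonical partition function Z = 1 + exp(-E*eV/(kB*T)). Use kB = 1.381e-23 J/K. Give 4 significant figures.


Step 1: Compute beta*E = E*eV/(kB*T) = 0.1279*1.602e-19/(1.381e-23*1665.3) = 0.8909
Step 2: exp(-beta*E) = exp(-0.8909) = 0.4103
Step 3: Z = 1 + 0.4103 = 1.41

1.41


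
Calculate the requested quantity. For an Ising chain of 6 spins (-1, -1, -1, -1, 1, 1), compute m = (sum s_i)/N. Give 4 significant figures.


Step 1: Count up spins (+1): 2, down spins (-1): 4
Step 2: Total magnetization M = 2 - 4 = -2
Step 3: m = M/N = -2/6 = -0.3333

-0.3333


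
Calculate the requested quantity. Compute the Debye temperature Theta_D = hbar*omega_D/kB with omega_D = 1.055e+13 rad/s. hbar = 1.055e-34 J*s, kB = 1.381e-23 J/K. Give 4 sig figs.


Step 1: hbar*omega_D = 1.055e-34 * 1.055e+13 = 1.113e-21 J
Step 2: Theta_D = 1.113e-21 / 1.381e-23
Step 3: Theta_D = 80.6 K

80.6


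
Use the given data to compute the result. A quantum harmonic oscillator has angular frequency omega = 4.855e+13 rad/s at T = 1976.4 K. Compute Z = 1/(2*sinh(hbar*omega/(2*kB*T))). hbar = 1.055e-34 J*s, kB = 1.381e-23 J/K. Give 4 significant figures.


Step 1: Compute x = hbar*omega/(kB*T) = 1.055e-34*4.855e+13/(1.381e-23*1976.4) = 0.1877
Step 2: x/2 = 0.09383
Step 3: sinh(x/2) = 0.09397
Step 4: Z = 1/(2*0.09397) = 5.321

5.321


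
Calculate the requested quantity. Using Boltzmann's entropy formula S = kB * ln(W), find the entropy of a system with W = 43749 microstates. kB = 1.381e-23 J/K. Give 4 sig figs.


Step 1: ln(W) = ln(43749) = 10.69
Step 2: S = kB * ln(W) = 1.381e-23 * 10.69
Step 3: S = 1.476e-22 J/K

1.476e-22


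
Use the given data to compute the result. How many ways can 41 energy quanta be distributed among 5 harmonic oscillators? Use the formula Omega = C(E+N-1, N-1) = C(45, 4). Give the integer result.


Step 1: Use binomial coefficient C(45, 4)
Step 2: Numerator = 45! / 41!
Step 3: Denominator = 4!
Step 4: Omega = 148995

148995


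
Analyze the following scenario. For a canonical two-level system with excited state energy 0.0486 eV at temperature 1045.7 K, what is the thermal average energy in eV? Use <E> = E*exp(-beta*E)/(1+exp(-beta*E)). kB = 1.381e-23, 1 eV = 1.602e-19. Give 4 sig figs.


Step 1: beta*E = 0.0486*1.602e-19/(1.381e-23*1045.7) = 0.5391
Step 2: exp(-beta*E) = 0.5833
Step 3: <E> = 0.0486*0.5833/(1+0.5833) = 0.0179 eV

0.0179


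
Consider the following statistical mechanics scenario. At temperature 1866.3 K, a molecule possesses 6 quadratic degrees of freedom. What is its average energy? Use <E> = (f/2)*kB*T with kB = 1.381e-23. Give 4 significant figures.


Step 1: f/2 = 6/2 = 3
Step 2: kB*T = 1.381e-23 * 1866.3 = 2.577e-20
Step 3: <E> = 3 * 2.577e-20 = 7.732e-20 J

7.732e-20


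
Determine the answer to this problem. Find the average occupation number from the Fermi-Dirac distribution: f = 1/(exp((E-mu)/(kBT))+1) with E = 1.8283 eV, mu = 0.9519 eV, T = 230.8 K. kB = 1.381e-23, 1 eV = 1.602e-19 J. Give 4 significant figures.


Step 1: (E - mu) = 1.8283 - 0.9519 = 0.8764 eV
Step 2: Convert: (E-mu)*eV = 1.404e-19 J
Step 3: x = (E-mu)*eV/(kB*T) = 44.05
Step 4: f = 1/(exp(44.05)+1) = 7.41e-20

7.41e-20


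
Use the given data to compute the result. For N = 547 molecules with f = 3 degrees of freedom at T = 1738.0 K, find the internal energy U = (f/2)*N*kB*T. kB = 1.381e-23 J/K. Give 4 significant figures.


Step 1: f/2 = 3/2 = 1.5
Step 2: N*kB*T = 547*1.381e-23*1738.0 = 1.313e-17
Step 3: U = 1.5 * 1.313e-17 = 1.969e-17 J

1.969e-17


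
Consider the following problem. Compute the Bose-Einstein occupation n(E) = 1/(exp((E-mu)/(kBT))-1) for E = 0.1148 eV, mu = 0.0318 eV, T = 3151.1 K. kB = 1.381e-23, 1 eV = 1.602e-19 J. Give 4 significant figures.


Step 1: (E - mu) = 0.083 eV
Step 2: x = (E-mu)*eV/(kB*T) = 0.083*1.602e-19/(1.381e-23*3151.1) = 0.3056
Step 3: exp(x) = 1.357
Step 4: n = 1/(exp(x)-1) = 2.798

2.798


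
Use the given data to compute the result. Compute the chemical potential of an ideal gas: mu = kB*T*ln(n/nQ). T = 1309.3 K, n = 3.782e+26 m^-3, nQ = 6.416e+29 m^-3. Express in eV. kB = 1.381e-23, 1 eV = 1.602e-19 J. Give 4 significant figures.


Step 1: n/nQ = 3.782e+26/6.416e+29 = 0.0005895
Step 2: ln(n/nQ) = -7.436
Step 3: mu = kB*T*ln(n/nQ) = 1.808e-20*-7.436 = -1.345e-19 J
Step 4: Convert to eV: -1.345e-19/1.602e-19 = -0.8393 eV

-0.8393


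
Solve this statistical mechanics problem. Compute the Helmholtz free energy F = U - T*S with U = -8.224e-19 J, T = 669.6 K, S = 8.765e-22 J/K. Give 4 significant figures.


Step 1: T*S = 669.6 * 8.765e-22 = 5.869e-19 J
Step 2: F = U - T*S = -8.224e-19 - 5.869e-19
Step 3: F = -1.409e-18 J

-1.409e-18


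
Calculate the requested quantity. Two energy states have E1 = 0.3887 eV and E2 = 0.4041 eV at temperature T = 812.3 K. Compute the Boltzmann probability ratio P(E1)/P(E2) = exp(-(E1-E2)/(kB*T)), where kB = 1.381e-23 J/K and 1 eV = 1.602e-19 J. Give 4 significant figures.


Step 1: Compute energy difference dE = E1 - E2 = 0.3887 - 0.4041 = -0.0154 eV
Step 2: Convert to Joules: dE_J = -0.0154 * 1.602e-19 = -2.467e-21 J
Step 3: Compute exponent = -dE_J / (kB * T) = -(-2.467e-21) / (1.381e-23 * 812.3) = 0.2199
Step 4: P(E1)/P(E2) = exp(0.2199) = 1.246

1.246


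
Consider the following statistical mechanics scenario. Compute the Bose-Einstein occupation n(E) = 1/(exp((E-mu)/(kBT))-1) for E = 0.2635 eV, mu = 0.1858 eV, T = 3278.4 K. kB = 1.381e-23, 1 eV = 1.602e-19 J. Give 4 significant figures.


Step 1: (E - mu) = 0.0777 eV
Step 2: x = (E-mu)*eV/(kB*T) = 0.0777*1.602e-19/(1.381e-23*3278.4) = 0.2749
Step 3: exp(x) = 1.316
Step 4: n = 1/(exp(x)-1) = 3.16

3.16


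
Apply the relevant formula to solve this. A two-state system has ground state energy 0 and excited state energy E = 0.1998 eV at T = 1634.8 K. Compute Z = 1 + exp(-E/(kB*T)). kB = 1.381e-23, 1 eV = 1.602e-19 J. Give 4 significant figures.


Step 1: Compute beta*E = E*eV/(kB*T) = 0.1998*1.602e-19/(1.381e-23*1634.8) = 1.418
Step 2: exp(-beta*E) = exp(-1.418) = 0.2423
Step 3: Z = 1 + 0.2423 = 1.242

1.242


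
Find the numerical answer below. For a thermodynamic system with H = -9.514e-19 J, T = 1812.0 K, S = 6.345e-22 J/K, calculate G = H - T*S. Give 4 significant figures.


Step 1: T*S = 1812.0 * 6.345e-22 = 1.15e-18 J
Step 2: G = H - T*S = -9.514e-19 - 1.15e-18
Step 3: G = -2.101e-18 J

-2.101e-18


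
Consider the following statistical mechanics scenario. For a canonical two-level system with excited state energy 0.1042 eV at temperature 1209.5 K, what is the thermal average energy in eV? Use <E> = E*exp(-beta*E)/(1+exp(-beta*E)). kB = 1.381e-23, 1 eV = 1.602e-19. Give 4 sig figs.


Step 1: beta*E = 0.1042*1.602e-19/(1.381e-23*1209.5) = 0.9994
Step 2: exp(-beta*E) = 0.3681
Step 3: <E> = 0.1042*0.3681/(1+0.3681) = 0.02804 eV

0.02804


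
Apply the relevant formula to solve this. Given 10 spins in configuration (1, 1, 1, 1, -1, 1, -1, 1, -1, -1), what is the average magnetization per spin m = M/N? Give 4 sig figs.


Step 1: Count up spins (+1): 6, down spins (-1): 4
Step 2: Total magnetization M = 6 - 4 = 2
Step 3: m = M/N = 2/10 = 0.2

0.2


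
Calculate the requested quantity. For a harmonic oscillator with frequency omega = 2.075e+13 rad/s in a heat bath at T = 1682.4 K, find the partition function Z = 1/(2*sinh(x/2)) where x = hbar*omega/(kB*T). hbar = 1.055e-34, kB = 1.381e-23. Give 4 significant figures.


Step 1: Compute x = hbar*omega/(kB*T) = 1.055e-34*2.075e+13/(1.381e-23*1682.4) = 0.09422
Step 2: x/2 = 0.04711
Step 3: sinh(x/2) = 0.04713
Step 4: Z = 1/(2*0.04713) = 10.61

10.61


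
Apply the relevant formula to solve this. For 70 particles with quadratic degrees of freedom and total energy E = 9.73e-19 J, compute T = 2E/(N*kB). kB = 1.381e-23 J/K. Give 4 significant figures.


Step 1: Numerator = 2*E = 2*9.73e-19 = 1.946e-18 J
Step 2: Denominator = N*kB = 70*1.381e-23 = 9.667e-22
Step 3: T = 1.946e-18 / 9.667e-22 = 2013 K

2013


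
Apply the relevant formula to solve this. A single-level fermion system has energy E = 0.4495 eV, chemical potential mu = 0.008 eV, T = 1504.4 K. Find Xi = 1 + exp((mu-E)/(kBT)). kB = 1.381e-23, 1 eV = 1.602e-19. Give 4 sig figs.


Step 1: (mu - E) = 0.008 - 0.4495 = -0.4415 eV
Step 2: x = (mu-E)*eV/(kB*T) = -0.4415*1.602e-19/(1.381e-23*1504.4) = -3.404
Step 3: exp(x) = 0.03323
Step 4: Xi = 1 + 0.03323 = 1.033

1.033


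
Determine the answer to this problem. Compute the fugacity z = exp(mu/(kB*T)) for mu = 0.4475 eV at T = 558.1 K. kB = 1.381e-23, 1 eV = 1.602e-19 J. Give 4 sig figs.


Step 1: Convert mu to Joules: 0.4475*1.602e-19 = 7.169e-20 J
Step 2: kB*T = 1.381e-23*558.1 = 7.707e-21 J
Step 3: mu/(kB*T) = 9.301
Step 4: z = exp(9.301) = 1.095e+04

1.095e+04


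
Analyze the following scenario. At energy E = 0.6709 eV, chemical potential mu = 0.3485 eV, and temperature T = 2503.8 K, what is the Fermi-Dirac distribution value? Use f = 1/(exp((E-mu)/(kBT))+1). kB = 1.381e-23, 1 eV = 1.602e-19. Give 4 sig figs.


Step 1: (E - mu) = 0.6709 - 0.3485 = 0.3224 eV
Step 2: Convert: (E-mu)*eV = 5.165e-20 J
Step 3: x = (E-mu)*eV/(kB*T) = 1.494
Step 4: f = 1/(exp(1.494)+1) = 0.1834

0.1834


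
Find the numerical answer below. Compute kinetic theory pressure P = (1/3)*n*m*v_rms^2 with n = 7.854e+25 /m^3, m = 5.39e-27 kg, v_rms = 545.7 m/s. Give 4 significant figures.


Step 1: v_rms^2 = 545.7^2 = 2.978e+05
Step 2: n*m = 7.854e+25*5.39e-27 = 0.4233
Step 3: P = (1/3)*0.4233*2.978e+05 = 4.202e+04 Pa

4.202e+04


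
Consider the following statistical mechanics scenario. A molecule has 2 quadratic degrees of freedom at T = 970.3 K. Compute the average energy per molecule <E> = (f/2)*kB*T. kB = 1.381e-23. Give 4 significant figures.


Step 1: f/2 = 2/2 = 1
Step 2: kB*T = 1.381e-23 * 970.3 = 1.34e-20
Step 3: <E> = 1 * 1.34e-20 = 1.34e-20 J

1.34e-20


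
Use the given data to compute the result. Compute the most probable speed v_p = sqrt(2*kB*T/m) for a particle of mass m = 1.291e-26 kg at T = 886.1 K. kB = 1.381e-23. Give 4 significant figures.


Step 1: Numerator = 2*kB*T = 2*1.381e-23*886.1 = 2.447e-20
Step 2: Ratio = 2.447e-20 / 1.291e-26 = 1.896e+06
Step 3: v_p = sqrt(1.896e+06) = 1377 m/s

1377


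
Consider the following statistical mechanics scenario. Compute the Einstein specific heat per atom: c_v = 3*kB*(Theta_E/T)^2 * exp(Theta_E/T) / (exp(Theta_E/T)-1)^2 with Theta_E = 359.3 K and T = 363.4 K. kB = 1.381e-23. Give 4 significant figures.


Step 1: x = Theta_E/T = 359.3/363.4 = 0.9887
Step 2: x^2 = 0.9776
Step 3: exp(x) = 2.688
Step 4: c_v = 3*1.381e-23*0.9776*2.688/(2.688-1)^2 = 3.821e-23

3.821e-23


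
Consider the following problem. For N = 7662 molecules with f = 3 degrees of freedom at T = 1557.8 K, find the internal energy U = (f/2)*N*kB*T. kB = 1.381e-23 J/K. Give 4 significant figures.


Step 1: f/2 = 3/2 = 1.5
Step 2: N*kB*T = 7662*1.381e-23*1557.8 = 1.648e-16
Step 3: U = 1.5 * 1.648e-16 = 2.473e-16 J

2.473e-16


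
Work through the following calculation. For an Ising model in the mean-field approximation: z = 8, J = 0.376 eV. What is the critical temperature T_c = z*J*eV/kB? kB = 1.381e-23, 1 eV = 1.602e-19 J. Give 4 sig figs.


Step 1: z*J = 8*0.376 = 3.008 eV
Step 2: Convert to Joules: 3.008*1.602e-19 = 4.819e-19 J
Step 3: T_c = 4.819e-19 / 1.381e-23 = 3.489e+04 K

3.489e+04


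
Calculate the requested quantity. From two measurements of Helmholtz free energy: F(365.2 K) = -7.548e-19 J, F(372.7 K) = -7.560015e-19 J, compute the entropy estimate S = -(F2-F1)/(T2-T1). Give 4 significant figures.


Step 1: dF = F2 - F1 = -7.560015e-19 - (-7.548e-19) = -1.2015e-21 J
Step 2: dT = T2 - T1 = 372.7 - 365.2 = 7.5 K
Step 3: S = -dF/dT = -(-1.2015e-21)/7.5 = 1.602e-22 J/K

1.602e-22


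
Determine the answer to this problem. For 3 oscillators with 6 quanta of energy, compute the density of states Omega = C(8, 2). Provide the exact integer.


Step 1: Use binomial coefficient C(8, 2)
Step 2: Numerator = 8! / 6!
Step 3: Denominator = 2!
Step 4: Omega = 28

28


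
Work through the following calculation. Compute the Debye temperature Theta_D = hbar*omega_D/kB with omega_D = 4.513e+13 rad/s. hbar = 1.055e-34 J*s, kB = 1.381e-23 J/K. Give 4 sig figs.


Step 1: hbar*omega_D = 1.055e-34 * 4.513e+13 = 4.761e-21 J
Step 2: Theta_D = 4.761e-21 / 1.381e-23
Step 3: Theta_D = 344.8 K

344.8


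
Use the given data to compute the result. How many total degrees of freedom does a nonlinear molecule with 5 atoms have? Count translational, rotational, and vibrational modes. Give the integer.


Step 1: Translational DOF = 3
Step 2: Rotational DOF (nonlinear) = 3
Step 3: Vibrational DOF = 3*5 - 6 = 9
Step 4: Total = 3 + 3 + 9 = 15

15


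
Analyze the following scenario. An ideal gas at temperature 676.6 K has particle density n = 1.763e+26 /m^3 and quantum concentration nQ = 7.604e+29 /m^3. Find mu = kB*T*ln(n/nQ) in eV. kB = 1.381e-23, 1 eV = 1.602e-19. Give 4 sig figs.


Step 1: n/nQ = 1.763e+26/7.604e+29 = 0.0002319
Step 2: ln(n/nQ) = -8.369
Step 3: mu = kB*T*ln(n/nQ) = 9.344e-21*-8.369 = -7.82e-20 J
Step 4: Convert to eV: -7.82e-20/1.602e-19 = -0.4882 eV

-0.4882


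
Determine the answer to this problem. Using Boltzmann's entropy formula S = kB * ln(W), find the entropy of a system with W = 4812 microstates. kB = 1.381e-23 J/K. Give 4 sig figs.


Step 1: ln(W) = ln(4812) = 8.479
Step 2: S = kB * ln(W) = 1.381e-23 * 8.479
Step 3: S = 1.171e-22 J/K

1.171e-22


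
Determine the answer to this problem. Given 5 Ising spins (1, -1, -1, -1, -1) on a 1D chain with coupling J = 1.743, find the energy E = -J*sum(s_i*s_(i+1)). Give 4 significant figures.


Step 1: Nearest-neighbor products: -1, 1, 1, 1
Step 2: Sum of products = 2
Step 3: E = -1.743 * 2 = -3.486

-3.486


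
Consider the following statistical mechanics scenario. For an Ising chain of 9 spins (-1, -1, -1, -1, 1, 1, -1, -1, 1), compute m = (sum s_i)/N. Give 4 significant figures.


Step 1: Count up spins (+1): 3, down spins (-1): 6
Step 2: Total magnetization M = 3 - 6 = -3
Step 3: m = M/N = -3/9 = -0.3333

-0.3333


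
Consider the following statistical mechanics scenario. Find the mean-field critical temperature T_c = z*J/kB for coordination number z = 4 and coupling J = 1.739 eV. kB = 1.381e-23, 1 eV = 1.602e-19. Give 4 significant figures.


Step 1: z*J = 4*1.739 = 6.956 eV
Step 2: Convert to Joules: 6.956*1.602e-19 = 1.114e-18 J
Step 3: T_c = 1.114e-18 / 1.381e-23 = 8.069e+04 K

8.069e+04


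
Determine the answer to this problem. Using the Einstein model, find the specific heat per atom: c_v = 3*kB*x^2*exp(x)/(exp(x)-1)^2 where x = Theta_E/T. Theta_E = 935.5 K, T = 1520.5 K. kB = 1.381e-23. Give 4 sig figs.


Step 1: x = Theta_E/T = 935.5/1520.5 = 0.6153
Step 2: x^2 = 0.3785
Step 3: exp(x) = 1.85
Step 4: c_v = 3*1.381e-23*0.3785*1.85/(1.85-1)^2 = 4.015e-23

4.015e-23


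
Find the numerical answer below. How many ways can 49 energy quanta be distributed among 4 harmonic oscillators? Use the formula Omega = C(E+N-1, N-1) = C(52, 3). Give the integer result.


Step 1: Use binomial coefficient C(52, 3)
Step 2: Numerator = 52! / 49!
Step 3: Denominator = 3!
Step 4: Omega = 22100

22100


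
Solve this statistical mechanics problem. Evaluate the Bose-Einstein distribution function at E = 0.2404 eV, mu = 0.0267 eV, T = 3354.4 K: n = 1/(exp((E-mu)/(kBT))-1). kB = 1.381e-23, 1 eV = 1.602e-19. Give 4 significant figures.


Step 1: (E - mu) = 0.2137 eV
Step 2: x = (E-mu)*eV/(kB*T) = 0.2137*1.602e-19/(1.381e-23*3354.4) = 0.739
Step 3: exp(x) = 2.094
Step 4: n = 1/(exp(x)-1) = 0.9142

0.9142


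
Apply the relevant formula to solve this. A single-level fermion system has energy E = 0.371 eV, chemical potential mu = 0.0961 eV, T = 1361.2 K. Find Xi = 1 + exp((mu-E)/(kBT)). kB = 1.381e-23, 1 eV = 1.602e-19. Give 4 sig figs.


Step 1: (mu - E) = 0.0961 - 0.371 = -0.2749 eV
Step 2: x = (mu-E)*eV/(kB*T) = -0.2749*1.602e-19/(1.381e-23*1361.2) = -2.343
Step 3: exp(x) = 0.09607
Step 4: Xi = 1 + 0.09607 = 1.096

1.096


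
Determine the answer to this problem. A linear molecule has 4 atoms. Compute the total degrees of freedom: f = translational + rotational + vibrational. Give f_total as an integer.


Step 1: Translational DOF = 3
Step 2: Rotational DOF (linear) = 2
Step 3: Vibrational DOF = 3*4 - 5 = 7
Step 4: Total = 3 + 2 + 7 = 12

12


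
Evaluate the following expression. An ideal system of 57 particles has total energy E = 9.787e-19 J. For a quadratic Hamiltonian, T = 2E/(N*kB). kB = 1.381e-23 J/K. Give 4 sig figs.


Step 1: Numerator = 2*E = 2*9.787e-19 = 1.957e-18 J
Step 2: Denominator = N*kB = 57*1.381e-23 = 7.872e-22
Step 3: T = 1.957e-18 / 7.872e-22 = 2487 K

2487


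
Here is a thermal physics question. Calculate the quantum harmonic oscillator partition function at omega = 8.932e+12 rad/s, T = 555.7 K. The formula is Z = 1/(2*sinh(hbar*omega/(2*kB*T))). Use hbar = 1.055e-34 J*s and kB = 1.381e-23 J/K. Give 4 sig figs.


Step 1: Compute x = hbar*omega/(kB*T) = 1.055e-34*8.932e+12/(1.381e-23*555.7) = 0.1228
Step 2: x/2 = 0.0614
Step 3: sinh(x/2) = 0.06143
Step 4: Z = 1/(2*0.06143) = 8.139

8.139


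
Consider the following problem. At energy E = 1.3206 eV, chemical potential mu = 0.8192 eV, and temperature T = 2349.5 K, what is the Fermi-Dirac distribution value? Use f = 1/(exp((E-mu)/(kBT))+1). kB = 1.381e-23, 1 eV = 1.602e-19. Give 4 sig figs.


Step 1: (E - mu) = 1.3206 - 0.8192 = 0.5014 eV
Step 2: Convert: (E-mu)*eV = 8.032e-20 J
Step 3: x = (E-mu)*eV/(kB*T) = 2.476
Step 4: f = 1/(exp(2.476)+1) = 0.07759

0.07759


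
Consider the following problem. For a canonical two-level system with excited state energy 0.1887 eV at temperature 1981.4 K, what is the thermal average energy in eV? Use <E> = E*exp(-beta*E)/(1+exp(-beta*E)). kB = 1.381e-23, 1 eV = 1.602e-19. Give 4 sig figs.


Step 1: beta*E = 0.1887*1.602e-19/(1.381e-23*1981.4) = 1.105
Step 2: exp(-beta*E) = 0.3313
Step 3: <E> = 0.1887*0.3313/(1+0.3313) = 0.04696 eV

0.04696


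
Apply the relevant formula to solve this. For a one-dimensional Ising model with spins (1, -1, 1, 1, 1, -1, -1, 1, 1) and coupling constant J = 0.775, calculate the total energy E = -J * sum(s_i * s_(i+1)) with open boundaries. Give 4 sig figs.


Step 1: Nearest-neighbor products: -1, -1, 1, 1, -1, 1, -1, 1
Step 2: Sum of products = 0
Step 3: E = -0.775 * 0 = 0

0


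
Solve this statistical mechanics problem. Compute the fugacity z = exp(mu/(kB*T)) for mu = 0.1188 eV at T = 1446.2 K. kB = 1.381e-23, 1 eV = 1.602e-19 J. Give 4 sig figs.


Step 1: Convert mu to Joules: 0.1188*1.602e-19 = 1.903e-20 J
Step 2: kB*T = 1.381e-23*1446.2 = 1.997e-20 J
Step 3: mu/(kB*T) = 0.9529
Step 4: z = exp(0.9529) = 2.593

2.593


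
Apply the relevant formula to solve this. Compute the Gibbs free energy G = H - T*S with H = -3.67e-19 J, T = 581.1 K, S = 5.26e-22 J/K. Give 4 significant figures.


Step 1: T*S = 581.1 * 5.26e-22 = 3.057e-19 J
Step 2: G = H - T*S = -3.67e-19 - 3.057e-19
Step 3: G = -6.727e-19 J

-6.727e-19


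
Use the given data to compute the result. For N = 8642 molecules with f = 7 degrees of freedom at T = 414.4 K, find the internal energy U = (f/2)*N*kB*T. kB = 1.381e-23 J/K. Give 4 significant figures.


Step 1: f/2 = 7/2 = 3.5
Step 2: N*kB*T = 8642*1.381e-23*414.4 = 4.946e-17
Step 3: U = 3.5 * 4.946e-17 = 1.731e-16 J

1.731e-16


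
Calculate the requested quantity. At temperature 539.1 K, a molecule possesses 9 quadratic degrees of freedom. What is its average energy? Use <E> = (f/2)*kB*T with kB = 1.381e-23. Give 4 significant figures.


Step 1: f/2 = 9/2 = 4.5
Step 2: kB*T = 1.381e-23 * 539.1 = 7.445e-21
Step 3: <E> = 4.5 * 7.445e-21 = 3.35e-20 J

3.35e-20


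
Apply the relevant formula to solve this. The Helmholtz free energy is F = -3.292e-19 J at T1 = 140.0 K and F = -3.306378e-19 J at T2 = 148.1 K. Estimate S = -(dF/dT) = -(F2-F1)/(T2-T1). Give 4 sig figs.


Step 1: dF = F2 - F1 = -3.306378e-19 - (-3.292e-19) = -1.4378e-21 J
Step 2: dT = T2 - T1 = 148.1 - 140.0 = 8.1 K
Step 3: S = -dF/dT = -(-1.4378e-21)/8.1 = 1.775e-22 J/K

1.775e-22


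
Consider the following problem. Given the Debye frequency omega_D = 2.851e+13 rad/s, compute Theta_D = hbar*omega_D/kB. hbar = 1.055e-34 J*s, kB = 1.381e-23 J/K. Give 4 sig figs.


Step 1: hbar*omega_D = 1.055e-34 * 2.851e+13 = 3.008e-21 J
Step 2: Theta_D = 3.008e-21 / 1.381e-23
Step 3: Theta_D = 217.8 K

217.8


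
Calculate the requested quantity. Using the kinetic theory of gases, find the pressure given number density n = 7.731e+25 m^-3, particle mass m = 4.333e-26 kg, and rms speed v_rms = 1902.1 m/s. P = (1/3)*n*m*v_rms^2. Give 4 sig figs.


Step 1: v_rms^2 = 1902.1^2 = 3.618e+06
Step 2: n*m = 7.731e+25*4.333e-26 = 3.35
Step 3: P = (1/3)*3.35*3.618e+06 = 4.04e+06 Pa

4.04e+06


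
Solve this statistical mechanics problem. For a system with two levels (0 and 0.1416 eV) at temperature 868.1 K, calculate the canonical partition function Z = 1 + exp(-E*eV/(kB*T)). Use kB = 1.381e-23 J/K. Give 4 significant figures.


Step 1: Compute beta*E = E*eV/(kB*T) = 0.1416*1.602e-19/(1.381e-23*868.1) = 1.892
Step 2: exp(-beta*E) = exp(-1.892) = 0.1507
Step 3: Z = 1 + 0.1507 = 1.151

1.151


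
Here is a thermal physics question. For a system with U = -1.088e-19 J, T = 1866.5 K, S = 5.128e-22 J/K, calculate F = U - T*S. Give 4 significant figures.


Step 1: T*S = 1866.5 * 5.128e-22 = 9.571e-19 J
Step 2: F = U - T*S = -1.088e-19 - 9.571e-19
Step 3: F = -1.066e-18 J

-1.066e-18


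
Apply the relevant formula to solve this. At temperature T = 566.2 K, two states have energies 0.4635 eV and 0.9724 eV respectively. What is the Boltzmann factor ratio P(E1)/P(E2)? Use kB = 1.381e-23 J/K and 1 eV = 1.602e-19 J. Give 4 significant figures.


Step 1: Compute energy difference dE = E1 - E2 = 0.4635 - 0.9724 = -0.5089 eV
Step 2: Convert to Joules: dE_J = -0.5089 * 1.602e-19 = -8.153e-20 J
Step 3: Compute exponent = -dE_J / (kB * T) = -(-8.153e-20) / (1.381e-23 * 566.2) = 10.43
Step 4: P(E1)/P(E2) = exp(10.43) = 3.374e+04

3.374e+04


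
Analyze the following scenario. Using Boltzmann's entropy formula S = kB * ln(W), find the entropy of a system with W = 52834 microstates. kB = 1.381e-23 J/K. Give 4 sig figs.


Step 1: ln(W) = ln(52834) = 10.87
Step 2: S = kB * ln(W) = 1.381e-23 * 10.87
Step 3: S = 1.502e-22 J/K

1.502e-22


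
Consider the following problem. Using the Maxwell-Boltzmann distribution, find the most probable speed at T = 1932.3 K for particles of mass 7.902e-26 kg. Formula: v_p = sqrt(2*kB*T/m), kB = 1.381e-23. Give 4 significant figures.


Step 1: Numerator = 2*kB*T = 2*1.381e-23*1932.3 = 5.337e-20
Step 2: Ratio = 5.337e-20 / 7.902e-26 = 6.754e+05
Step 3: v_p = sqrt(6.754e+05) = 821.8 m/s

821.8


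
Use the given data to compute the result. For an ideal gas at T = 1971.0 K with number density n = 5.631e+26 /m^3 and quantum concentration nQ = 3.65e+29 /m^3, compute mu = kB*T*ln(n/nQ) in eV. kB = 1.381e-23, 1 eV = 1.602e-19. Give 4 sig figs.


Step 1: n/nQ = 5.631e+26/3.65e+29 = 0.001543
Step 2: ln(n/nQ) = -6.474
Step 3: mu = kB*T*ln(n/nQ) = 2.722e-20*-6.474 = -1.762e-19 J
Step 4: Convert to eV: -1.762e-19/1.602e-19 = -1.1 eV

-1.1


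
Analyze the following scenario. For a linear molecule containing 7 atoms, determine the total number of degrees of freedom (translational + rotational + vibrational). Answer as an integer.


Step 1: Translational DOF = 3
Step 2: Rotational DOF (linear) = 2
Step 3: Vibrational DOF = 3*7 - 5 = 16
Step 4: Total = 3 + 2 + 16 = 21

21


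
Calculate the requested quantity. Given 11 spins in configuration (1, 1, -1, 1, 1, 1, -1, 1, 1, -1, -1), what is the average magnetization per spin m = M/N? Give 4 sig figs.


Step 1: Count up spins (+1): 7, down spins (-1): 4
Step 2: Total magnetization M = 7 - 4 = 3
Step 3: m = M/N = 3/11 = 0.2727

0.2727


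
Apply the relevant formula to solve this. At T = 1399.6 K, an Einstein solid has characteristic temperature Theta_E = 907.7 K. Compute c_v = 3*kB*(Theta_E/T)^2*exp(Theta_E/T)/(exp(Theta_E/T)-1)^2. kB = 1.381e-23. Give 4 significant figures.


Step 1: x = Theta_E/T = 907.7/1399.6 = 0.6485
Step 2: x^2 = 0.4206
Step 3: exp(x) = 1.913
Step 4: c_v = 3*1.381e-23*0.4206*1.913/(1.913-1)^2 = 4.001e-23

4.001e-23


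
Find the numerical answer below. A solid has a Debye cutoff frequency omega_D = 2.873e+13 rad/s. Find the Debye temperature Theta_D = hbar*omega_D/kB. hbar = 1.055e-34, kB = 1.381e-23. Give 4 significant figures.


Step 1: hbar*omega_D = 1.055e-34 * 2.873e+13 = 3.031e-21 J
Step 2: Theta_D = 3.031e-21 / 1.381e-23
Step 3: Theta_D = 219.5 K

219.5


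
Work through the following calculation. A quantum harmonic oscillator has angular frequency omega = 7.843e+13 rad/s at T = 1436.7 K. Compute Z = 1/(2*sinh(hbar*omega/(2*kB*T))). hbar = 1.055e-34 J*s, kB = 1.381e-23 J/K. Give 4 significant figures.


Step 1: Compute x = hbar*omega/(kB*T) = 1.055e-34*7.843e+13/(1.381e-23*1436.7) = 0.417
Step 2: x/2 = 0.2085
Step 3: sinh(x/2) = 0.21
Step 4: Z = 1/(2*0.21) = 2.381

2.381


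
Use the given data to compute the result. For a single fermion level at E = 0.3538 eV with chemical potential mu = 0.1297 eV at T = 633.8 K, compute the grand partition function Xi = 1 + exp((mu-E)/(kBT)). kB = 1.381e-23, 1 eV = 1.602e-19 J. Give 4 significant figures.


Step 1: (mu - E) = 0.1297 - 0.3538 = -0.2241 eV
Step 2: x = (mu-E)*eV/(kB*T) = -0.2241*1.602e-19/(1.381e-23*633.8) = -4.102
Step 3: exp(x) = 0.01655
Step 4: Xi = 1 + 0.01655 = 1.017

1.017


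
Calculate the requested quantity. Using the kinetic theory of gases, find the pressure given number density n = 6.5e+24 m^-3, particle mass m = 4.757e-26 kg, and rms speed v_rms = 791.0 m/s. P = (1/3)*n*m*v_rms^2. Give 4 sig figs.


Step 1: v_rms^2 = 791.0^2 = 6.257e+05
Step 2: n*m = 6.5e+24*4.757e-26 = 0.3092
Step 3: P = (1/3)*0.3092*6.257e+05 = 6.449e+04 Pa

6.449e+04


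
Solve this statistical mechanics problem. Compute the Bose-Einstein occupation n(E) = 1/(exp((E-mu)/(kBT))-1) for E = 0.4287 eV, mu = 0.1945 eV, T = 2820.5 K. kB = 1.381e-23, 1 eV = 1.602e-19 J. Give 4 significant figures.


Step 1: (E - mu) = 0.2342 eV
Step 2: x = (E-mu)*eV/(kB*T) = 0.2342*1.602e-19/(1.381e-23*2820.5) = 0.9632
Step 3: exp(x) = 2.62
Step 4: n = 1/(exp(x)-1) = 0.6172

0.6172


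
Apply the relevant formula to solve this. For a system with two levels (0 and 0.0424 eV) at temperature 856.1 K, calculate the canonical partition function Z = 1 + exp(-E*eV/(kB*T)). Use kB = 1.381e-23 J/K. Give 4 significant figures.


Step 1: Compute beta*E = E*eV/(kB*T) = 0.0424*1.602e-19/(1.381e-23*856.1) = 0.5745
Step 2: exp(-beta*E) = exp(-0.5745) = 0.563
Step 3: Z = 1 + 0.563 = 1.563

1.563


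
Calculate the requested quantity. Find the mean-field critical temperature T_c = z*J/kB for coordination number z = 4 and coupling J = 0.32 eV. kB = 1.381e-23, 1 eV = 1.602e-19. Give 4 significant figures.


Step 1: z*J = 4*0.32 = 1.28 eV
Step 2: Convert to Joules: 1.28*1.602e-19 = 2.051e-19 J
Step 3: T_c = 2.051e-19 / 1.381e-23 = 1.485e+04 K

1.485e+04


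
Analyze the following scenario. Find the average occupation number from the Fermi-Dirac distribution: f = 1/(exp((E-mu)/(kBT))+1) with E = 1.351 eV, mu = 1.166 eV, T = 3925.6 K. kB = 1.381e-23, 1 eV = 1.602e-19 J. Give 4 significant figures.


Step 1: (E - mu) = 1.351 - 1.166 = 0.185 eV
Step 2: Convert: (E-mu)*eV = 2.964e-20 J
Step 3: x = (E-mu)*eV/(kB*T) = 0.5467
Step 4: f = 1/(exp(0.5467)+1) = 0.3666

0.3666


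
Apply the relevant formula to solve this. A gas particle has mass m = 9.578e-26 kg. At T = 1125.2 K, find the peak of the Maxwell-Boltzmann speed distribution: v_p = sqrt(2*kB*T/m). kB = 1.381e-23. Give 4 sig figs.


Step 1: Numerator = 2*kB*T = 2*1.381e-23*1125.2 = 3.108e-20
Step 2: Ratio = 3.108e-20 / 9.578e-26 = 3.245e+05
Step 3: v_p = sqrt(3.245e+05) = 569.6 m/s

569.6


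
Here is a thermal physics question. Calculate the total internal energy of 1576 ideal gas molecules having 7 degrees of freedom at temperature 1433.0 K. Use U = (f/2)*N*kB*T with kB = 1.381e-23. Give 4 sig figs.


Step 1: f/2 = 7/2 = 3.5
Step 2: N*kB*T = 1576*1.381e-23*1433.0 = 3.119e-17
Step 3: U = 3.5 * 3.119e-17 = 1.092e-16 J

1.092e-16


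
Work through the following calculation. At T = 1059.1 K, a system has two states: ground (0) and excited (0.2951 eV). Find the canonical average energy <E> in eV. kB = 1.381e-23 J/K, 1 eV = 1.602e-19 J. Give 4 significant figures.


Step 1: beta*E = 0.2951*1.602e-19/(1.381e-23*1059.1) = 3.232
Step 2: exp(-beta*E) = 0.03947
Step 3: <E> = 0.2951*0.03947/(1+0.03947) = 0.01121 eV

0.01121


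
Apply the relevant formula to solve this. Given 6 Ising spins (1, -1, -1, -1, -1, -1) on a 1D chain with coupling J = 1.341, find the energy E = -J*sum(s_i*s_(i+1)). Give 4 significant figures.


Step 1: Nearest-neighbor products: -1, 1, 1, 1, 1
Step 2: Sum of products = 3
Step 3: E = -1.341 * 3 = -4.023

-4.023


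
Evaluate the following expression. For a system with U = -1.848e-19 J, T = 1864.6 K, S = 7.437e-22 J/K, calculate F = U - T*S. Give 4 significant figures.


Step 1: T*S = 1864.6 * 7.437e-22 = 1.387e-18 J
Step 2: F = U - T*S = -1.848e-19 - 1.387e-18
Step 3: F = -1.572e-18 J

-1.572e-18


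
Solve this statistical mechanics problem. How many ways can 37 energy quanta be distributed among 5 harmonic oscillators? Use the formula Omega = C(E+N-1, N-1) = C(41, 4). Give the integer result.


Step 1: Use binomial coefficient C(41, 4)
Step 2: Numerator = 41! / 37!
Step 3: Denominator = 4!
Step 4: Omega = 101270

101270


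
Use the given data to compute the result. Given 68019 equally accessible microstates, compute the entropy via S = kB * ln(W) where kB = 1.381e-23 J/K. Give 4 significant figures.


Step 1: ln(W) = ln(68019) = 11.13
Step 2: S = kB * ln(W) = 1.381e-23 * 11.13
Step 3: S = 1.537e-22 J/K

1.537e-22


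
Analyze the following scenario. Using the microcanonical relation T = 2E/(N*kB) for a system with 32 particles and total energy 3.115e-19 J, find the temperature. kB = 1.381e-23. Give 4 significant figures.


Step 1: Numerator = 2*E = 2*3.115e-19 = 6.23e-19 J
Step 2: Denominator = N*kB = 32*1.381e-23 = 4.419e-22
Step 3: T = 6.23e-19 / 4.419e-22 = 1410 K

1410


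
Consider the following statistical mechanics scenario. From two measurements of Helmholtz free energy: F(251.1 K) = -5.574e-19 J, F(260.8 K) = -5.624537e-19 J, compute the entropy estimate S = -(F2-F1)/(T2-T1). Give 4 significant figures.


Step 1: dF = F2 - F1 = -5.624537e-19 - (-5.574e-19) = -5.0537e-21 J
Step 2: dT = T2 - T1 = 260.8 - 251.1 = 9.7 K
Step 3: S = -dF/dT = -(-5.0537e-21)/9.7 = 5.21e-22 J/K

5.21e-22


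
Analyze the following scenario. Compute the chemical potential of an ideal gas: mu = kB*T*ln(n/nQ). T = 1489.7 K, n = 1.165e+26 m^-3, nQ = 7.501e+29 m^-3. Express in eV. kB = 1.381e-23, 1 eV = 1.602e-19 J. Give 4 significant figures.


Step 1: n/nQ = 1.165e+26/7.501e+29 = 0.0001553
Step 2: ln(n/nQ) = -8.77
Step 3: mu = kB*T*ln(n/nQ) = 2.057e-20*-8.77 = -1.804e-19 J
Step 4: Convert to eV: -1.804e-19/1.602e-19 = -1.126 eV

-1.126


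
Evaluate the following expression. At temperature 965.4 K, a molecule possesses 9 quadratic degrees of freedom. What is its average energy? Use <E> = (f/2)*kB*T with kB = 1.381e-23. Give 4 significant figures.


Step 1: f/2 = 9/2 = 4.5
Step 2: kB*T = 1.381e-23 * 965.4 = 1.333e-20
Step 3: <E> = 4.5 * 1.333e-20 = 5.999e-20 J

5.999e-20


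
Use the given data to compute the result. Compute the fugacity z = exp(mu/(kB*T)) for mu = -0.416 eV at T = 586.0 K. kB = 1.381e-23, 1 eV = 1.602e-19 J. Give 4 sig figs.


Step 1: Convert mu to Joules: -0.416*1.602e-19 = -6.664e-20 J
Step 2: kB*T = 1.381e-23*586.0 = 8.093e-21 J
Step 3: mu/(kB*T) = -8.235
Step 4: z = exp(-8.235) = 0.0002652

0.0002652


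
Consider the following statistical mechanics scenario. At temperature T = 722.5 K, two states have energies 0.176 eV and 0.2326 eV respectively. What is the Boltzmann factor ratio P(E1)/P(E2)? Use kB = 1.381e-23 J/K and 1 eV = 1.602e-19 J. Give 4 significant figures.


Step 1: Compute energy difference dE = E1 - E2 = 0.176 - 0.2326 = -0.0566 eV
Step 2: Convert to Joules: dE_J = -0.0566 * 1.602e-19 = -9.067e-21 J
Step 3: Compute exponent = -dE_J / (kB * T) = -(-9.067e-21) / (1.381e-23 * 722.5) = 0.9088
Step 4: P(E1)/P(E2) = exp(0.9088) = 2.481

2.481


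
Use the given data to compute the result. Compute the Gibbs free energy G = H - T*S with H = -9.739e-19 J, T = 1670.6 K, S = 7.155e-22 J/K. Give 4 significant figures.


Step 1: T*S = 1670.6 * 7.155e-22 = 1.195e-18 J
Step 2: G = H - T*S = -9.739e-19 - 1.195e-18
Step 3: G = -2.169e-18 J

-2.169e-18


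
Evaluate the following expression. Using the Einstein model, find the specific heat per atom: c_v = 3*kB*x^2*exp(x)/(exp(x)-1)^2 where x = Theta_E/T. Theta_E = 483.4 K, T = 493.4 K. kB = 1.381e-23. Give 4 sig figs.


Step 1: x = Theta_E/T = 483.4/493.4 = 0.9797
Step 2: x^2 = 0.9599
Step 3: exp(x) = 2.664
Step 4: c_v = 3*1.381e-23*0.9599*2.664/(2.664-1)^2 = 3.827e-23

3.827e-23


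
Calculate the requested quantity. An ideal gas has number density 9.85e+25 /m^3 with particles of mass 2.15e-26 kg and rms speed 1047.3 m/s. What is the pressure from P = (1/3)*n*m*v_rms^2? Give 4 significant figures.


Step 1: v_rms^2 = 1047.3^2 = 1.097e+06
Step 2: n*m = 9.85e+25*2.15e-26 = 2.118
Step 3: P = (1/3)*2.118*1.097e+06 = 7.743e+05 Pa

7.743e+05


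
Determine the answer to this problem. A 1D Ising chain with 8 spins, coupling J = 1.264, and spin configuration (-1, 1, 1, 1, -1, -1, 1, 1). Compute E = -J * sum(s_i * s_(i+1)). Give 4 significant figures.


Step 1: Nearest-neighbor products: -1, 1, 1, -1, 1, -1, 1
Step 2: Sum of products = 1
Step 3: E = -1.264 * 1 = -1.264

-1.264


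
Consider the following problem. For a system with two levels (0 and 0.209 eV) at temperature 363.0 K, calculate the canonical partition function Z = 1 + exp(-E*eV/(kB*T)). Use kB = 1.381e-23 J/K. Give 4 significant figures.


Step 1: Compute beta*E = E*eV/(kB*T) = 0.209*1.602e-19/(1.381e-23*363.0) = 6.679
Step 2: exp(-beta*E) = exp(-6.679) = 0.001257
Step 3: Z = 1 + 0.001257 = 1.001

1.001


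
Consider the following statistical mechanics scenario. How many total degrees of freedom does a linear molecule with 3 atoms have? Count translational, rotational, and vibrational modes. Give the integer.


Step 1: Translational DOF = 3
Step 2: Rotational DOF (linear) = 2
Step 3: Vibrational DOF = 3*3 - 5 = 4
Step 4: Total = 3 + 2 + 4 = 9

9


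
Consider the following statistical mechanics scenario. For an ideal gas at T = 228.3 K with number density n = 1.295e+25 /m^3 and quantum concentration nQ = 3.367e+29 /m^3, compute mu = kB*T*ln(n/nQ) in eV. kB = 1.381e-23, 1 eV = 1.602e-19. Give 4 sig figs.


Step 1: n/nQ = 1.295e+25/3.367e+29 = 3.846e-05
Step 2: ln(n/nQ) = -10.17
Step 3: mu = kB*T*ln(n/nQ) = 3.153e-21*-10.17 = -3.205e-20 J
Step 4: Convert to eV: -3.205e-20/1.602e-19 = -0.2001 eV

-0.2001


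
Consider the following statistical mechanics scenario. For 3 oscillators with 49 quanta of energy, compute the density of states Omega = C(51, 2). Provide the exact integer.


Step 1: Use binomial coefficient C(51, 2)
Step 2: Numerator = 51! / 49!
Step 3: Denominator = 2!
Step 4: Omega = 1275

1275


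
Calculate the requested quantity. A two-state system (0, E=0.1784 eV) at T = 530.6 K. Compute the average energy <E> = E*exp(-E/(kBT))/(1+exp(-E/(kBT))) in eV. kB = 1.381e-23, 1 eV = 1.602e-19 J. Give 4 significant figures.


Step 1: beta*E = 0.1784*1.602e-19/(1.381e-23*530.6) = 3.9
Step 2: exp(-beta*E) = 0.02024
Step 3: <E> = 0.1784*0.02024/(1+0.02024) = 0.003539 eV

0.003539


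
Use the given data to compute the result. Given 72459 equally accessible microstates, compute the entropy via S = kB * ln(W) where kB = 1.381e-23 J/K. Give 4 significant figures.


Step 1: ln(W) = ln(72459) = 11.19
Step 2: S = kB * ln(W) = 1.381e-23 * 11.19
Step 3: S = 1.545e-22 J/K

1.545e-22


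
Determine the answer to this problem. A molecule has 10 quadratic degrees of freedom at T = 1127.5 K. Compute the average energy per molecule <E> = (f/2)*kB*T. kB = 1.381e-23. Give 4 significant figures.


Step 1: f/2 = 10/2 = 5
Step 2: kB*T = 1.381e-23 * 1127.5 = 1.557e-20
Step 3: <E> = 5 * 1.557e-20 = 7.785e-20 J

7.785e-20


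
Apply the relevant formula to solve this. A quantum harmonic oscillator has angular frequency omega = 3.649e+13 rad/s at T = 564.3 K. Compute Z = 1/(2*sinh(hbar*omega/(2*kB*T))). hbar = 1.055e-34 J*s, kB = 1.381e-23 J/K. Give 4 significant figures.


Step 1: Compute x = hbar*omega/(kB*T) = 1.055e-34*3.649e+13/(1.381e-23*564.3) = 0.494
Step 2: x/2 = 0.247
Step 3: sinh(x/2) = 0.2495
Step 4: Z = 1/(2*0.2495) = 2.004

2.004


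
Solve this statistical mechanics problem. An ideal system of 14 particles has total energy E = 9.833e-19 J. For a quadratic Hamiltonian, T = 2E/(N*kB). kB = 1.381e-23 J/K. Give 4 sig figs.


Step 1: Numerator = 2*E = 2*9.833e-19 = 1.967e-18 J
Step 2: Denominator = N*kB = 14*1.381e-23 = 1.933e-22
Step 3: T = 1.967e-18 / 1.933e-22 = 1.017e+04 K

1.017e+04


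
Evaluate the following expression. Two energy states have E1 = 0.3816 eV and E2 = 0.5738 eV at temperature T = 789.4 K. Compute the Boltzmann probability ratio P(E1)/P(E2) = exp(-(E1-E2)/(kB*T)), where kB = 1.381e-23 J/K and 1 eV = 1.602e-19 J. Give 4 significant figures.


Step 1: Compute energy difference dE = E1 - E2 = 0.3816 - 0.5738 = -0.1922 eV
Step 2: Convert to Joules: dE_J = -0.1922 * 1.602e-19 = -3.079e-20 J
Step 3: Compute exponent = -dE_J / (kB * T) = -(-3.079e-20) / (1.381e-23 * 789.4) = 2.824
Step 4: P(E1)/P(E2) = exp(2.824) = 16.85

16.85
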